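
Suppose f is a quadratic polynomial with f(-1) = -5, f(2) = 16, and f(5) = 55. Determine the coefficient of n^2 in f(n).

1

Write f(n) = an^2 + bn + c. Substituting each data point gives a linear system:
  a - b + c = -5
  4a + 2b + c = 16
  25a + 5b + c = 55
Solving the system yields a = 1, b = 6, c = 0.
So f(n) = n^2 + 6n.
The leading coefficient is 1.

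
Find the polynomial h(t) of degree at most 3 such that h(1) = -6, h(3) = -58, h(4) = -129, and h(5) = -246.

h(t) = -2t^3 + t^2 - 4t - 1

Write h(t) = at^3 + bt^2 + ct + d. Substituting each data point gives a linear system:
  a + b + c + d = -6
  27a + 9b + 3c + d = -58
  64a + 16b + 4c + d = -129
  125a + 25b + 5c + d = -246
Solving the system yields a = -2, b = 1, c = -4, d = -1.
So h(t) = -2t^3 + t^2 - 4t - 1.
Check: h(1) = -6. ✓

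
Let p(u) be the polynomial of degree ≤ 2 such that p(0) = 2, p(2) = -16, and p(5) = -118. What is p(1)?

-2

Write p(u) = au^2 + bu + c. Substituting each data point gives a linear system:
  c = 2
  4a + 2b + c = -16
  25a + 5b + c = -118
Solving the system yields a = -5, b = 1, c = 2.
So p(u) = -5u² + u + 2.
Then p(1) = -2.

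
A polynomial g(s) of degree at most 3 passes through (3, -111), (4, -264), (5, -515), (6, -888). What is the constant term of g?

Write g(s) = as^3 + bs^2 + cs + d. Substituting each data point gives a linear system:
  27a + 9b + 3c + d = -111
  64a + 16b + 4c + d = -264
  125a + 25b + 5c + d = -515
  216a + 36b + 6c + d = -888
Solving the system yields a = -4, b = -1, c = 2, d = 0.
So g(s) = -4s^3 - s^2 + 2s.
The constant term is 0.

0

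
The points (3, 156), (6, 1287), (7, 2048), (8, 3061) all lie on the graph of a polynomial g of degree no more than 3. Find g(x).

g(x) = 6x^3 - x - 3

Using the Lagrange interpolation formula with nodes 3, 6, 7, 8:
  L_0(x) = (x - 6)(x - 7)(x - 8) / -60
  L_1(x) = (x - 3)(x - 7)(x - 8) / 6
  L_2(x) = (x - 3)(x - 6)(x - 8) / -4
  L_3(x) = (x - 3)(x - 6)(x - 7) / 10
Then g(x) = 156·L_0(x) + 1287·L_1(x) + 2048·L_2(x) + 3061·L_3(x).
Expanding and collecting terms gives g(x) = 6x^3 - x - 3.
Check: g(8) = 3061. ✓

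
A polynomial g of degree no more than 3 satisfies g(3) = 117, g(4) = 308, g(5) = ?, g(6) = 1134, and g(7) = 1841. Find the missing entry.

635

The 4 known points determine the degree-3 polynomial uniquely.
Write g(u) = au^3 + bu^2 + cu + d. Substituting each data point gives a linear system:
  27a + 9b + 3c + d = 117
  64a + 16b + 4c + d = 308
  216a + 36b + 6c + d = 1134
  343a + 49b + 7c + d = 1841
Solving the system yields a = 6, b = -4, c = -3, d = 0.
So g(u) = 6u^3 - 4u^2 - 3u.
Then g(5) = 635.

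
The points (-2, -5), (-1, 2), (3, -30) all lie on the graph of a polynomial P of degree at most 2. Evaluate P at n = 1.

Write P(n) = an^2 + bn + c. Substituting each data point gives a linear system:
  4a - 2b + c = -5
  a - b + c = 2
  9a + 3b + c = -30
Solving the system yields a = -3, b = -2, c = 3.
So P(n) = -3n^2 - 2n + 3.
Then P(1) = -2.

-2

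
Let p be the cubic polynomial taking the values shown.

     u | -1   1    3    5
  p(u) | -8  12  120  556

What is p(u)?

p(u) = 5u^3 - 4u^2 + 5u + 6

Write p(u) = au^3 + bu^2 + cu + d. Substituting each data point gives a linear system:
  -a + b - c + d = -8
  a + b + c + d = 12
  27a + 9b + 3c + d = 120
  125a + 25b + 5c + d = 556
Solving the system yields a = 5, b = -4, c = 5, d = 6.
So p(u) = 5u³ - 4u² + 5u + 6.
Check: p(-1) = -8. ✓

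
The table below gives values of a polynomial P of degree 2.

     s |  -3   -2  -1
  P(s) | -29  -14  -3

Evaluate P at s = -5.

Write P(s) = as^2 + bs + c. Substituting each data point gives a linear system:
  9a - 3b + c = -29
  4a - 2b + c = -14
  a - b + c = -3
Solving the system yields a = -2, b = 5, c = 4.
So P(s) = -2s^2 + 5s + 4.
Then P(-5) = -71.

-71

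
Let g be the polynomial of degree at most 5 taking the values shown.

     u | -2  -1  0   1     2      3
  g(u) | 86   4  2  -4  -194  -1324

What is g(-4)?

3226

Write g(u) = au^5 + bu^4 + cu^3 + du^2 + eu + k. Substituting each data point gives a linear system:
  -32a + 16b - 8c + 4d - 2e + k = 86
  -a + b - c + d - e + k = 4
  k = 2
  a + b + c + d + e + k = -4
  32a + 16b + 8c + 4d + 2e + k = -194
  243a + 81b + 27c + 9d + 3e + k = -1324
Solving the system yields a = -4, b = -4, c = -2, d = 2, e = 2, k = 2.
So g(u) = -4u⁵ - 4u⁴ - 2u³ + 2u² + 2u + 2.
Then g(-4) = 3226.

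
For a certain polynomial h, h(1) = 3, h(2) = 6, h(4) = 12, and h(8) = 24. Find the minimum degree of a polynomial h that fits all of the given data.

1

Divided differences on the nodes 1, 2, 4, 8:
  order 0: 3  6  12  24
  order 1: 3  3  3
  order 2: 0  0
  order 3: 0
The order-1 divided differences are all 3 (nonzero) and every higher order vanishes, so the data lies on a polynomial of degree exactly 1.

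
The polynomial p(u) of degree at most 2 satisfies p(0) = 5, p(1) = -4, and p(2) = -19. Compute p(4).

-67

Forward differences of the values at u = 0, 1, 2:
  p  : 5  -4  -19
  Δ  : -9  -15
  Δ^2: -6
The second differences are constant, confirming degree 2.
Interpolating (Newton forward form) and evaluating at u = 4 gives p(4) = -67.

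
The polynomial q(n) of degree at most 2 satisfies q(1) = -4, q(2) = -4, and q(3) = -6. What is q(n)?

Using the Lagrange interpolation formula with nodes 1, 2, 3:
  L_0(n) = (n - 2)(n - 3) / 2
  L_1(n) = (n - 1)(n - 3) / -1
  L_2(n) = (n - 1)(n - 2) / 2
Then q(n) = -4·L_0(n) - 4·L_1(n) - 6·L_2(n).
Expanding and collecting terms gives q(n) = -n^2 + 3n - 6.
Check: q(3) = -6. ✓

q(n) = -n^2 + 3n - 6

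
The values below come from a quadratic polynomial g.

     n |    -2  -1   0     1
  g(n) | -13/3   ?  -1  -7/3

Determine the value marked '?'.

-5/3

The 3 known points determine the degree-2 polynomial uniquely.
Write g(n) = an^2 + bn + c. Substituting each data point gives a linear system:
  4a - 2b + c = -13/3
  c = -1
  a + b + c = -7/3
Solving the system yields a = -1, b = -1/3, c = -1.
So g(n) = -n² - (1/3)n - 1.
Then g(-1) = -5/3.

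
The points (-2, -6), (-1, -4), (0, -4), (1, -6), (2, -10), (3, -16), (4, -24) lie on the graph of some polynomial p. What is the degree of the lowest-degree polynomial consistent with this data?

Forward differences of the values at u = -2, -1, 0, 1, 2, 3, 4:
  p  : -6  -4  -4  -6  -10  -16  -24
  Δ  : 2  0  -2  -4  -6  -8
  Δ^2: -2  -2  -2  -2  -2
  Δ^3: 0  0  0  0
  Δ^4: 0  0  0
  Δ^5: 0  0
  Δ^6: 0
The second differences are constant (-2) and nonzero, while all higher differences vanish, so the minimal degree is 2.

2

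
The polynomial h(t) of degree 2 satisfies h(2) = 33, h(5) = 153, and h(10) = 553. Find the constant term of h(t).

Write h(t) = at^2 + bt + c. Substituting each data point gives a linear system:
  4a + 2b + c = 33
  25a + 5b + c = 153
  100a + 10b + c = 553
Solving the system yields a = 5, b = 5, c = 3.
So h(t) = 5t² + 5t + 3.
The constant term is 3.

3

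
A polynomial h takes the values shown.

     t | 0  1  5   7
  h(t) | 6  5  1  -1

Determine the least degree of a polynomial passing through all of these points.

Divided differences on the nodes 0, 1, 5, 7:
  order 0: 6  5  1  -1
  order 1: -1  -1  -1
  order 2: 0  0
  order 3: 0
The order-1 divided differences are all -1 (nonzero) and every higher order vanishes, so the data lies on a polynomial of degree exactly 1.

1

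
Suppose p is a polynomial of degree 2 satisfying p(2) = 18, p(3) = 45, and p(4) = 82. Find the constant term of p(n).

-6

Write p(n) = an^2 + bn + c. Substituting each data point gives a linear system:
  4a + 2b + c = 18
  9a + 3b + c = 45
  16a + 4b + c = 82
Solving the system yields a = 5, b = 2, c = -6.
So p(n) = 5n² + 2n - 6.
The constant term is -6.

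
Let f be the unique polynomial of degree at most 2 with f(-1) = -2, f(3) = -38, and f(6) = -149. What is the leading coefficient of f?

Write f(u) = au^2 + bu + c. Substituting each data point gives a linear system:
  a - b + c = -2
  9a + 3b + c = -38
  36a + 6b + c = -149
Solving the system yields a = -4, b = -1, c = 1.
So f(u) = -4u^2 - u + 1.
The leading coefficient is -4.

-4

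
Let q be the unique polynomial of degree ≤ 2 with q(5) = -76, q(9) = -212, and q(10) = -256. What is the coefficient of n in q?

-6

Write q(n) = an^2 + bn + c. Substituting each data point gives a linear system:
  25a + 5b + c = -76
  81a + 9b + c = -212
  100a + 10b + c = -256
Solving the system yields a = -2, b = -6, c = 4.
So q(n) = -2n² - 6n + 4.
The coefficient of n is -6.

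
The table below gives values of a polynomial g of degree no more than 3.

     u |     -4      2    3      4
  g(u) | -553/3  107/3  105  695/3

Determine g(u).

g(u) = 3u^3 + (5/3)u^2 + 4u - 3

Write g(u) = au^3 + bu^2 + cu + d. Substituting each data point gives a linear system:
  -64a + 16b - 4c + d = -553/3
  8a + 4b + 2c + d = 107/3
  27a + 9b + 3c + d = 105
  64a + 16b + 4c + d = 695/3
Solving the system yields a = 3, b = 5/3, c = 4, d = -3.
So g(u) = 3u^3 + (5/3)u^2 + 4u - 3.
Check: g(3) = 105. ✓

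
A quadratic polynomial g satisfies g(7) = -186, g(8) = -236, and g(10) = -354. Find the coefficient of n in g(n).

-5

Write g(n) = an^2 + bn + c. Substituting each data point gives a linear system:
  49a + 7b + c = -186
  64a + 8b + c = -236
  100a + 10b + c = -354
Solving the system yields a = -3, b = -5, c = -4.
So g(n) = -3n^2 - 5n - 4.
The coefficient of n is -5.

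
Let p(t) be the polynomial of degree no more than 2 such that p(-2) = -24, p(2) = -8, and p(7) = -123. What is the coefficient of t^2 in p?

Write p(t) = at^2 + bt + c. Substituting each data point gives a linear system:
  4a - 2b + c = -24
  4a + 2b + c = -8
  49a + 7b + c = -123
Solving the system yields a = -3, b = 4, c = -4.
So p(t) = -3t² + 4t - 4.
The leading coefficient is -3.

-3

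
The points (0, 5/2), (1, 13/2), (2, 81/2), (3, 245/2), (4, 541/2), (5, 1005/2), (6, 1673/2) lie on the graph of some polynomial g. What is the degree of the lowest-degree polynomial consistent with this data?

3

Forward differences of the values at n = 0, 1, 2, 3, 4, 5, 6:
  g  : 5/2  13/2  81/2  245/2  541/2  1005/2  1673/2
  Δ  : 4  34  82  148  232  334
  Δ^2: 30  48  66  84  102
  Δ^3: 18  18  18  18
  Δ^4: 0  0  0
  Δ^5: 0  0
  Δ^6: 0
The third differences are constant (18) and nonzero, while all higher differences vanish, so the minimal degree is 3.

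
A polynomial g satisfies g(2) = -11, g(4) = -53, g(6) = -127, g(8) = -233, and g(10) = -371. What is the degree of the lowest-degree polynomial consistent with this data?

2

Forward differences of the values at u = 2, 4, 6, 8, 10:
  g  : -11  -53  -127  -233  -371
  Δ  : -42  -74  -106  -138
  Δ^2: -32  -32  -32
  Δ^3: 0  0
  Δ^4: 0
The second differences are constant (-32) and nonzero, while all higher differences vanish, so the minimal degree is 2.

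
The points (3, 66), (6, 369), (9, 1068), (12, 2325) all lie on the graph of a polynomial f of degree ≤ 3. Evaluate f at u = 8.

781

Using the Lagrange interpolation formula with nodes 3, 6, 9, 12:
  L_0(u) = (u - 6)(u - 9)(u - 12) / -162
  L_1(u) = (u - 3)(u - 9)(u - 12) / 54
  L_2(u) = (u - 3)(u - 6)(u - 12) / -54
  L_3(u) = (u - 3)(u - 6)(u - 9) / 162
Then f(u) = 66·L_0(u) + 369·L_1(u) + 1068·L_2(u) + 2325·L_3(u).
Expanding and collecting terms gives f(u) = u^3 + 4u^2 + 2u - 3.
Evaluating at u = 8: f(8) = 781.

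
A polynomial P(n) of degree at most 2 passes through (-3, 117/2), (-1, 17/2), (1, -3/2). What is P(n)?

P(n) = 5n^2 - 5n - 3/2

Write P(n) = an^2 + bn + c. Substituting each data point gives a linear system:
  9a - 3b + c = 117/2
  a - b + c = 17/2
  a + b + c = -3/2
Solving the system yields a = 5, b = -5, c = -3/2.
So P(n) = 5n² - 5n - 3/2.
Check: P(1) = -3/2. ✓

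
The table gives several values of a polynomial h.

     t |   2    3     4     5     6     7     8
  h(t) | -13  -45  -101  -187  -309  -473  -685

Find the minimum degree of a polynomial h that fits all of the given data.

3

Forward differences of the values at t = 2, 3, 4, 5, 6, 7, 8:
  h  : -13  -45  -101  -187  -309  -473  -685
  Δ  : -32  -56  -86  -122  -164  -212
  Δ^2: -24  -30  -36  -42  -48
  Δ^3: -6  -6  -6  -6
  Δ^4: 0  0  0
  Δ^5: 0  0
  Δ^6: 0
The third differences are constant (-6) and nonzero, while all higher differences vanish, so the minimal degree is 3.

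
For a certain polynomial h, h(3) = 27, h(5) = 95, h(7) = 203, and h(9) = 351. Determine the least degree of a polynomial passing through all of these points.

2

Forward differences of the values at u = 3, 5, 7, 9:
  h  : 27  95  203  351
  Δ  : 68  108  148
  Δ^2: 40  40
  Δ^3: 0
The second differences are constant (40) and nonzero, while all higher differences vanish, so the minimal degree is 2.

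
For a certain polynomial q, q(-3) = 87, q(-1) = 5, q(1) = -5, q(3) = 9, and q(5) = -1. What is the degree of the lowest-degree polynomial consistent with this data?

3

Forward differences of the values at t = -3, -1, 1, 3, 5:
  q  : 87  5  -5  9  -1
  Δ  : -82  -10  14  -10
  Δ^2: 72  24  -24
  Δ^3: -48  -48
  Δ^4: 0
The third differences are constant (-48) and nonzero, while all higher differences vanish, so the minimal degree is 3.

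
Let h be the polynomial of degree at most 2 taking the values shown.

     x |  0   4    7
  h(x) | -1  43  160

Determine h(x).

Using the Lagrange interpolation formula with nodes 0, 4, 7:
  L_0(x) = (x - 4)(x - 7) / 28
  L_1(x) = x(x - 7) / -12
  L_2(x) = x(x - 4) / 21
Then h(x) = -1·L_0(x) + 43·L_1(x) + 160·L_2(x).
Expanding and collecting terms gives h(x) = 4x^2 - 5x - 1.
Check: h(4) = 43. ✓

h(x) = 4x^2 - 5x - 1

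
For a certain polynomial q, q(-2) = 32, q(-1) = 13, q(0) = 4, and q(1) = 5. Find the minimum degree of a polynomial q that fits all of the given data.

2

Forward differences of the values at u = -2, -1, 0, 1:
  q  : 32  13  4  5
  Δ  : -19  -9  1
  Δ^2: 10  10
  Δ^3: 0
The second differences are constant (10) and nonzero, while all higher differences vanish, so the minimal degree is 2.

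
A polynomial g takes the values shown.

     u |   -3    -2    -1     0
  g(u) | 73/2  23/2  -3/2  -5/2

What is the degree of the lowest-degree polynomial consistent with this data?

2

Divided differences on the nodes -3, -2, -1, 0:
  order 0: 73/2  23/2  -3/2  -5/2
  order 1: -25  -13  -1
  order 2: 6  6
  order 3: 0
The order-2 divided differences are all 6 (nonzero) and every higher order vanishes, so the data lies on a polynomial of degree exactly 2.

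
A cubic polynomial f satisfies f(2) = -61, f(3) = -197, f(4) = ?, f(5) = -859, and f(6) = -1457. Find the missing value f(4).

-451

On equispaced nodes a degree-3 polynomial has vanishing fourth forward difference, so
  f(2) - 4·f(3) + 6·f(4) - 4·f(5) + f(6) = 0.
Substituting the known values and solving for f(4):
  6·f(4) = -2706
  f(4) = -451.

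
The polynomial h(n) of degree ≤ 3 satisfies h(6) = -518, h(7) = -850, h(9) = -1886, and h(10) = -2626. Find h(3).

Using the Lagrange interpolation formula with nodes 6, 7, 9, 10:
  L_0(n) = (n - 7)(n - 9)(n - 10) / -12
  L_1(n) = (n - 6)(n - 9)(n - 10) / 6
  L_2(n) = (n - 6)(n - 7)(n - 10) / -6
  L_3(n) = (n - 6)(n - 7)(n - 9) / 12
Then h(n) = -518·L_0(n) - 850·L_1(n) - 1886·L_2(n) - 2626·L_3(n).
Expanding and collecting terms gives h(n) = -3n³ + 4n² - 3n + 4.
Evaluating at n = 3: h(3) = -50.

-50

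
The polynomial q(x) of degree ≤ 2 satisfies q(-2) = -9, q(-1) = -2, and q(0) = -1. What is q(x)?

Write q(x) = ax^2 + bx + c. Substituting each data point gives a linear system:
  4a - 2b + c = -9
  a - b + c = -2
  c = -1
Solving the system yields a = -3, b = -2, c = -1.
So q(x) = -3x^2 - 2x - 1.
Check: q(-1) = -2. ✓

q(x) = -3x^2 - 2x - 1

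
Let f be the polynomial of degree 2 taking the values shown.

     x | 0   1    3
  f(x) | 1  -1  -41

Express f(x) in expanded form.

Write f(x) = ax^2 + bx + c. Substituting each data point gives a linear system:
  c = 1
  a + b + c = -1
  9a + 3b + c = -41
Solving the system yields a = -6, b = 4, c = 1.
So f(x) = -6x² + 4x + 1.
Check: f(3) = -41. ✓

f(x) = -6x^2 + 4x + 1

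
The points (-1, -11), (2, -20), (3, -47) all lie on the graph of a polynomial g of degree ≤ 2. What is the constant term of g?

Write g(n) = an^2 + bn + c. Substituting each data point gives a linear system:
  a - b + c = -11
  4a + 2b + c = -20
  9a + 3b + c = -47
Solving the system yields a = -6, b = 3, c = -2.
So g(n) = -6n² + 3n - 2.
The constant term is -2.

-2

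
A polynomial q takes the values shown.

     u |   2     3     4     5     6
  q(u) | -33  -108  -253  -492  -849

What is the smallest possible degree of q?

3

Forward differences of the values at u = 2, 3, 4, 5, 6:
  q  : -33  -108  -253  -492  -849
  Δ  : -75  -145  -239  -357
  Δ^2: -70  -94  -118
  Δ^3: -24  -24
  Δ^4: 0
The third differences are constant (-24) and nonzero, while all higher differences vanish, so the minimal degree is 3.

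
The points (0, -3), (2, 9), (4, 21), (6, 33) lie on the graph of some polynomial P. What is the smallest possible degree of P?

Forward differences of the values at x = 0, 2, 4, 6:
  P  : -3  9  21  33
  Δ  : 12  12  12
  Δ^2: 0  0
  Δ^3: 0
The first differences are constant (12) and nonzero, while all higher differences vanish, so the minimal degree is 1.

1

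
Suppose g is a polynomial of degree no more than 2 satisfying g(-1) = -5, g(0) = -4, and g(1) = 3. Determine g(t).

g(t) = 3t^2 + 4t - 4

Using the Lagrange interpolation formula with nodes -1, 0, 1:
  L_0(t) = t(t - 1) / 2
  L_1(t) = (t + 1)(t - 1) / -1
  L_2(t) = (t + 1)t / 2
Then g(t) = -5·L_0(t) - 4·L_1(t) + 3·L_2(t).
Expanding and collecting terms gives g(t) = 3t^2 + 4t - 4.
Check: g(0) = -4. ✓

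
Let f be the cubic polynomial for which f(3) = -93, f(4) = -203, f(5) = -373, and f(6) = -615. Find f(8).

Forward differences of the values at u = 3, 4, 5, 6:
  f  : -93  -203  -373  -615
  Δ  : -110  -170  -242
  Δ^2: -60  -72
  Δ^3: -12
The third differences are constant, confirming degree 3.
Interpolating (Newton forward form) and evaluating at u = 8 gives f(8) = -1363.

-1363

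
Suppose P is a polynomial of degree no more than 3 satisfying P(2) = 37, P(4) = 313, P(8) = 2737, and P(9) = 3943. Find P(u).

Write P(u) = au^3 + bu^2 + cu + d. Substituting each data point gives a linear system:
  8a + 4b + 2c + d = 37
  64a + 16b + 4c + d = 313
  512a + 64b + 8c + d = 2737
  729a + 81b + 9c + d = 3943
Solving the system yields a = 6, b = -6, c = 6, d = 1.
So P(u) = 6u^3 - 6u^2 + 6u + 1.
Check: P(8) = 2737. ✓

P(u) = 6u^3 - 6u^2 + 6u + 1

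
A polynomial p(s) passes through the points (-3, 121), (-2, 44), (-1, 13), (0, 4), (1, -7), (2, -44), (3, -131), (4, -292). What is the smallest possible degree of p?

3

Forward differences of the values at s = -3, -2, -1, 0, 1, 2, 3, 4:
  p  : 121  44  13  4  -7  -44  -131  -292
  Δ  : -77  -31  -9  -11  -37  -87  -161
  Δ^2: 46  22  -2  -26  -50  -74
  Δ^3: -24  -24  -24  -24  -24
  Δ^4: 0  0  0  0
  Δ^5: 0  0  0
  Δ^6: 0  0
  Δ^7: 0
The third differences are constant (-24) and nonzero, while all higher differences vanish, so the minimal degree is 3.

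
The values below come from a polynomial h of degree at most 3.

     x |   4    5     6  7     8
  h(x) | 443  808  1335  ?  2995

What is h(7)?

2054

On equispaced nodes a degree-3 polynomial has vanishing fourth forward difference, so
  h(4) - 4·h(5) + 6·h(6) - 4·h(7) + h(8) = 0.
Substituting the known values and solving for h(7):
  -4·h(7) = -8216
  h(7) = 2054.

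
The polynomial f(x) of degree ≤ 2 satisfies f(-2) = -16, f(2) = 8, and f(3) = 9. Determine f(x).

f(x) = -x^2 + 6x

Using the Lagrange interpolation formula with nodes -2, 2, 3:
  L_0(x) = (x - 2)(x - 3) / 20
  L_1(x) = (x + 2)(x - 3) / -4
  L_2(x) = (x + 2)(x - 2) / 5
Then f(x) = -16·L_0(x) + 8·L_1(x) + 9·L_2(x).
Expanding and collecting terms gives f(x) = -x^2 + 6x.
Check: f(3) = 9. ✓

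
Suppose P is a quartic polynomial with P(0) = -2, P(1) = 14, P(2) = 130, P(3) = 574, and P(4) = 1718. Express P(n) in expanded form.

Write P(n) = an^4 + bn^3 + cn^2 + dn + e. Substituting each data point gives a linear system:
  e = -2
  a + b + c + d + e = 14
  16a + 8b + 4c + 2d + e = 130
  81a + 27b + 9c + 3d + e = 574
  256a + 64b + 16c + 4d + e = 1718
Solving the system yields a = 6, b = 2, c = 2, d = 6, e = -2.
So P(n) = 6n^4 + 2n^3 + 2n^2 + 6n - 2.
Check: P(2) = 130. ✓

P(n) = 6n^4 + 2n^3 + 2n^2 + 6n - 2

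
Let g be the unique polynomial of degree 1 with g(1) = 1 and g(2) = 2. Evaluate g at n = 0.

0

Write g(n) = an + b. Substituting each data point gives a linear system:
  a + b = 1
  2a + b = 2
Solving the system yields a = 1, b = 0.
So g(n) = n.
Then g(0) = 0.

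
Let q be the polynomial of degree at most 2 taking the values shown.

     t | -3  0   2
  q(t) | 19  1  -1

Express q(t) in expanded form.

Write q(t) = at^2 + bt + c. Substituting each data point gives a linear system:
  9a - 3b + c = 19
  c = 1
  4a + 2b + c = -1
Solving the system yields a = 1, b = -3, c = 1.
So q(t) = t^2 - 3t + 1.
Check: q(0) = 1. ✓

q(t) = t^2 - 3t + 1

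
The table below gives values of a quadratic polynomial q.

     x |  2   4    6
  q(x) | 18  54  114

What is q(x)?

q(x) = 3x^2 + 6

Using the Lagrange interpolation formula with nodes 2, 4, 6:
  L_0(x) = (x - 4)(x - 6) / 8
  L_1(x) = (x - 2)(x - 6) / -4
  L_2(x) = (x - 2)(x - 4) / 8
Then q(x) = 18·L_0(x) + 54·L_1(x) + 114·L_2(x).
Expanding and collecting terms gives q(x) = 3x^2 + 6.
Check: q(6) = 114. ✓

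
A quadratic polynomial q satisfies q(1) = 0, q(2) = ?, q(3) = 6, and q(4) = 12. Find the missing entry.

The 3 known points determine the degree-2 polynomial uniquely.
Write q(s) = as^2 + bs + c. Substituting each data point gives a linear system:
  a + b + c = 0
  9a + 3b + c = 6
  16a + 4b + c = 12
Solving the system yields a = 1, b = -1, c = 0.
So q(s) = s^2 - s.
Then q(2) = 2.

2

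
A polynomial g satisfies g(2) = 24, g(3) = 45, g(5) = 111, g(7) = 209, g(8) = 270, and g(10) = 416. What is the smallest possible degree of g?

Divided differences on the nodes 2, 3, 5, 7, 8, 10:
  order 0: 24  45  111  209  270  416
  order 1: 21  33  49  61  73
  order 2: 4  4  4  4
  order 3: 0  0  0
  order 4: 0  0
  order 5: 0
The order-2 divided differences are all 4 (nonzero) and every higher order vanishes, so the data lies on a polynomial of degree exactly 2.

2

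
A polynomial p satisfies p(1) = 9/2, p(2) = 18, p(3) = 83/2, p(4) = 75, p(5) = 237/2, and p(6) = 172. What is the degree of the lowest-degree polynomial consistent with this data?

2

Forward differences of the values at t = 1, 2, 3, 4, 5, 6:
  p  : 9/2  18  83/2  75  237/2  172
  Δ  : 27/2  47/2  67/2  87/2  107/2
  Δ^2: 10  10  10  10
  Δ^3: 0  0  0
  Δ^4: 0  0
  Δ^5: 0
The second differences are constant (10) and nonzero, while all higher differences vanish, so the minimal degree is 2.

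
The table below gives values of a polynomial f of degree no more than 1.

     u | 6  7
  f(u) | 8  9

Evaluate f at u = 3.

Using the Lagrange interpolation formula with nodes 6, 7:
  L_0(u) = (u - 7) / -1
  L_1(u) = (u - 6) / 1
Then f(u) = 8·L_0(u) + 9·L_1(u).
Expanding and collecting terms gives f(u) = u + 2.
Evaluating at u = 3: f(3) = 5.

5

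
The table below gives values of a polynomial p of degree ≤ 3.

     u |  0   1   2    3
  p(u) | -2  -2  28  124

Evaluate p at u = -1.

Forward differences of the values at u = 0, 1, 2, 3:
  p  : -2  -2  28  124
  Δ  : 0  30  96
  Δ^2: 30  66
  Δ^3: 36
The third differences are constant, confirming degree 3.
Interpolating (Newton forward form) and evaluating at u = -1 gives p(-1) = -8.

-8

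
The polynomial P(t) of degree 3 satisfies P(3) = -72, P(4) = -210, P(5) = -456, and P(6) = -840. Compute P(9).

-3120

Forward differences of the values at t = 3, 4, 5, 6:
  P  : -72  -210  -456  -840
  Δ  : -138  -246  -384
  Δ^2: -108  -138
  Δ^3: -30
The third differences are constant, confirming degree 3.
Interpolating (Newton forward form) and evaluating at t = 9 gives P(9) = -3120.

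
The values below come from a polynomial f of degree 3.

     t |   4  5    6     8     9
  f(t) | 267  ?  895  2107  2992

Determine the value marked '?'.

520

The 4 known points determine the degree-3 polynomial uniquely.
Write f(t) = at^3 + bt^2 + ct + d. Substituting each data point gives a linear system:
  64a + 16b + 4c + d = 267
  216a + 36b + 6c + d = 895
  512a + 64b + 8c + d = 2107
  729a + 81b + 9c + d = 2992
Solving the system yields a = 4, b = 1, c = 0, d = -5.
So f(t) = 4t^3 + t^2 - 5.
Then f(5) = 520.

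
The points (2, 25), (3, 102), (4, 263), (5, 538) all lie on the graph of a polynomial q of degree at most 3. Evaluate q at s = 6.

957

Write q(s) = as^3 + bs^2 + cs + d. Substituting each data point gives a linear system:
  8a + 4b + 2c + d = 25
  27a + 9b + 3c + d = 102
  64a + 16b + 4c + d = 263
  125a + 25b + 5c + d = 538
Solving the system yields a = 5, b = -3, c = -3, d = 3.
So q(s) = 5s³ - 3s² - 3s + 3.
Then q(6) = 957.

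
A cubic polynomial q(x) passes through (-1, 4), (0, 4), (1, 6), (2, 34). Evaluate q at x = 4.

Using the Lagrange interpolation formula with nodes -1, 0, 1, 2:
  L_0(x) = x(x - 1)(x - 2) / -6
  L_1(x) = (x + 1)(x - 1)(x - 2) / 2
  L_2(x) = (x + 1)x(x - 2) / -2
  L_3(x) = (x + 1)x(x - 1) / 6
Then q(x) = 4·L_0(x) + 4·L_1(x) + 6·L_2(x) + 34·L_3(x).
Expanding and collecting terms gives q(x) = 4x^3 + x^2 - 3x + 4.
Evaluating at x = 4: q(4) = 264.

264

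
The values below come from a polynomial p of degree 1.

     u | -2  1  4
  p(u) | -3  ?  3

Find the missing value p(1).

On equispaced nodes a degree-1 polynomial has vanishing second forward difference, so
  p(-2) - 2·p(1) + p(4) = 0.
Substituting the known values and solving for p(1):
  -2·p(1) = 0
  p(1) = 0.

0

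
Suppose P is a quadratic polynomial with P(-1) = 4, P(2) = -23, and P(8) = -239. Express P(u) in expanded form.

P(u) = -3u^2 - 6u + 1

Write P(u) = au^2 + bu + c. Substituting each data point gives a linear system:
  a - b + c = 4
  4a + 2b + c = -23
  64a + 8b + c = -239
Solving the system yields a = -3, b = -6, c = 1.
So P(u) = -3u² - 6u + 1.
Check: P(8) = -239. ✓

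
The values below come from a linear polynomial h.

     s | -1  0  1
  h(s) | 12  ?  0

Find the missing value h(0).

The 2 known points determine the degree-1 polynomial uniquely.
Write h(s) = as + b. Substituting each data point gives a linear system:
  -a + b = 12
  a + b = 0
Solving the system yields a = -6, b = 6.
So h(s) = -6s + 6.
Then h(0) = 6.

6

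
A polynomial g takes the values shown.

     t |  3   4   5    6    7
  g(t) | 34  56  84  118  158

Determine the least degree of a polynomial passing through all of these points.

2

Forward differences of the values at t = 3, 4, 5, 6, 7:
  g  : 34  56  84  118  158
  Δ  : 22  28  34  40
  Δ^2: 6  6  6
  Δ^3: 0  0
  Δ^4: 0
The second differences are constant (6) and nonzero, while all higher differences vanish, so the minimal degree is 2.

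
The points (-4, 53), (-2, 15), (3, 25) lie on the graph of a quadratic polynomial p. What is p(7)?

Write p(t) = at^2 + bt + c. Substituting each data point gives a linear system:
  16a - 4b + c = 53
  4a - 2b + c = 15
  9a + 3b + c = 25
Solving the system yields a = 3, b = -1, c = 1.
So p(t) = 3t² - t + 1.
Then p(7) = 141.

141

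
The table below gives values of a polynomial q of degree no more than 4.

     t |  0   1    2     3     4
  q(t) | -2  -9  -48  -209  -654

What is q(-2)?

-84

Using the Lagrange interpolation formula with nodes 0, 1, 2, 3, 4:
  L_0(t) = (t - 1)(t - 2)(t - 3)(t - 4) / 24
  L_1(t) = t(t - 2)(t - 3)(t - 4) / -6
  L_2(t) = t(t - 1)(t - 3)(t - 4) / 4
  L_3(t) = t(t - 1)(t - 2)(t - 4) / -6
  L_4(t) = t(t - 1)(t - 2)(t - 3) / 24
Then q(t) = -2·L_0(t) - 9·L_1(t) - 48·L_2(t) - 209·L_3(t) - 654·L_4(t).
Expanding and collecting terms gives q(t) = -3t^4 + 3t^3 - 4t^2 - 3t - 2.
Evaluating at t = -2: q(-2) = -84.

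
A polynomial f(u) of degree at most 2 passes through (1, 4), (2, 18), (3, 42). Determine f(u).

f(u) = 5u^2 - u

Using the Lagrange interpolation formula with nodes 1, 2, 3:
  L_0(u) = (u - 2)(u - 3) / 2
  L_1(u) = (u - 1)(u - 3) / -1
  L_2(u) = (u - 1)(u - 2) / 2
Then f(u) = 4·L_0(u) + 18·L_1(u) + 42·L_2(u).
Expanding and collecting terms gives f(u) = 5u^2 - u.
Check: f(2) = 18. ✓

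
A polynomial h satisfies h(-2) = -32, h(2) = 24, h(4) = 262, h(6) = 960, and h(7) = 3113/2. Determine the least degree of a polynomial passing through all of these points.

3

Divided differences on the nodes -2, 2, 4, 6, 7:
  order 0: -32  24  262  960  3113/2
  order 1: 14  119  349  1193/2
  order 2: 35/2  115/2  165/2
  order 3: 5  5
  order 4: 0
The order-3 divided differences are all 5 (nonzero) and every higher order vanishes, so the data lies on a polynomial of degree exactly 3.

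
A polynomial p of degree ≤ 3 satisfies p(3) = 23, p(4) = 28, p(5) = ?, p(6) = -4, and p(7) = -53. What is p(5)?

21

The 4 known points determine the degree-3 polynomial uniquely.
Write p(x) = ax^3 + bx^2 + cx + d. Substituting each data point gives a linear system:
  27a + 9b + 3c + d = 23
  64a + 16b + 4c + d = 28
  216a + 36b + 6c + d = -4
  343a + 49b + 7c + d = -53
Solving the system yields a = -1, b = 6, c = 0, d = -4.
So p(x) = -x^3 + 6x^2 - 4.
Then p(5) = 21.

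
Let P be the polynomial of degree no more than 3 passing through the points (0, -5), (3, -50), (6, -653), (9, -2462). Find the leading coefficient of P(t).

-4

Write P(t) = at^3 + bt^2 + ct + d. Substituting each data point gives a linear system:
  d = -5
  27a + 9b + 3c + d = -50
  216a + 36b + 6c + d = -653
  729a + 81b + 9c + d = -2462
Solving the system yields a = -4, b = 5, c = 6, d = -5.
So P(t) = -4t^3 + 5t^2 + 6t - 5.
The leading coefficient is -4.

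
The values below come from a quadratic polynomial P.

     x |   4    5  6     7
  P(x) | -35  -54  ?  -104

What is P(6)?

The 3 known points determine the degree-2 polynomial uniquely.
Write P(x) = ax^2 + bx + c. Substituting each data point gives a linear system:
  16a + 4b + c = -35
  25a + 5b + c = -54
  49a + 7b + c = -104
Solving the system yields a = -2, b = -1, c = 1.
So P(x) = -2x^2 - x + 1.
Then P(6) = -77.

-77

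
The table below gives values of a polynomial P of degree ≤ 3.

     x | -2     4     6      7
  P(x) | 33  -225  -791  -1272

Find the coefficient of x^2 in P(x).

2

Write P(x) = ax^3 + bx^2 + cx + d. Substituting each data point gives a linear system:
  -8a + 4b - 2c + d = 33
  64a + 16b + 4c + d = -225
  216a + 36b + 6c + d = -791
  343a + 49b + 7c + d = -1272
Solving the system yields a = -4, b = 2, c = 1, d = -5.
So P(x) = -4x³ + 2x² + x - 5.
The coefficient of x^2 is 2.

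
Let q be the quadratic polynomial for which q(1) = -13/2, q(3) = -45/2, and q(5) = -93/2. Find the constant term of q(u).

Write q(u) = au^2 + bu + c. Substituting each data point gives a linear system:
  a + b + c = -13/2
  9a + 3b + c = -45/2
  25a + 5b + c = -93/2
Solving the system yields a = -1, b = -4, c = -3/2.
So q(u) = -u^2 - 4u - 3/2.
The constant term is -3/2.

-3/2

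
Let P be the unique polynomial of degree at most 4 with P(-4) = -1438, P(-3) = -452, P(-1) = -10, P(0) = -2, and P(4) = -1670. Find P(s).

Write P(s) = as^4 + bs^3 + cs^2 + ds + e. Substituting each data point gives a linear system:
  256a - 64b + 16c - 4d + e = -1438
  81a - 27b + 9c - 3d + e = -452
  a - b + c - d + e = -10
  e = -2
  256a + 64b + 16c + 4d + e = -1670
Solving the system yields a = -6, b = -2, c = -1, d = 3, e = -2.
So P(s) = -6s^4 - 2s^3 - s^2 + 3s - 2.
Check: P(0) = -2. ✓

P(s) = -6s^4 - 2s^3 - s^2 + 3s - 2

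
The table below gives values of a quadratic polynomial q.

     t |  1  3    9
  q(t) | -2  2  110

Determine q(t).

Write q(t) = at^2 + bt + c. Substituting each data point gives a linear system:
  a + b + c = -2
  9a + 3b + c = 2
  81a + 9b + c = 110
Solving the system yields a = 2, b = -6, c = 2.
So q(t) = 2t^2 - 6t + 2.
Check: q(9) = 110. ✓

q(t) = 2t^2 - 6t + 2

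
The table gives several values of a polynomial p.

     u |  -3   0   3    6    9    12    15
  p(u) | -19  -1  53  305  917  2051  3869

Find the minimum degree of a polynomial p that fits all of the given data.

3

Forward differences of the values at u = -3, 0, 3, 6, 9, 12, 15:
  p  : -19  -1  53  305  917  2051  3869
  Δ  : 18  54  252  612  1134  1818
  Δ^2: 36  198  360  522  684
  Δ^3: 162  162  162  162
  Δ^4: 0  0  0
  Δ^5: 0  0
  Δ^6: 0
The third differences are constant (162) and nonzero, while all higher differences vanish, so the minimal degree is 3.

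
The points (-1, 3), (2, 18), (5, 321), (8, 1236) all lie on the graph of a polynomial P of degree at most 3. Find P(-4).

-48

Forward differences of the values at u = -1, 2, 5, 8:
  P  : 3  18  321  1236
  Δ  : 15  303  915
  Δ^2: 288  612
  Δ^3: 324
The third differences are constant, confirming degree 3.
Interpolating (Newton forward form) and evaluating at u = -4 gives P(-4) = -48.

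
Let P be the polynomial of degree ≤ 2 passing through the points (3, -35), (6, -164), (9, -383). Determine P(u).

Using the Lagrange interpolation formula with nodes 3, 6, 9:
  L_0(u) = (u - 6)(u - 9) / 18
  L_1(u) = (u - 3)(u - 9) / -9
  L_2(u) = (u - 3)(u - 6) / 18
Then P(u) = -35·L_0(u) - 164·L_1(u) - 383·L_2(u).
Expanding and collecting terms gives P(u) = -5u^2 + 2u + 4.
Check: P(6) = -164. ✓

P(u) = -5u^2 + 2u + 4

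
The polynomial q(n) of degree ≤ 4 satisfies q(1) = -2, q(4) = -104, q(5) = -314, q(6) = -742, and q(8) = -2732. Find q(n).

q(n) = -n^4 + 3n^3 - 3n^2 + 3n - 4

Write q(n) = an^4 + bn^3 + cn^2 + dn + e. Substituting each data point gives a linear system:
  a + b + c + d + e = -2
  256a + 64b + 16c + 4d + e = -104
  625a + 125b + 25c + 5d + e = -314
  1296a + 216b + 36c + 6d + e = -742
  4096a + 512b + 64c + 8d + e = -2732
Solving the system yields a = -1, b = 3, c = -3, d = 3, e = -4.
So q(n) = -n^4 + 3n^3 - 3n^2 + 3n - 4.
Check: q(4) = -104. ✓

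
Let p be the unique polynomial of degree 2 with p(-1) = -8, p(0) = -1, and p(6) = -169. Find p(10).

Using the Lagrange interpolation formula with nodes -1, 0, 6:
  L_0(x) = x(x - 6) / 7
  L_1(x) = (x + 1)(x - 6) / -6
  L_2(x) = (x + 1)x / 42
Then p(x) = -8·L_0(x) - 1·L_1(x) - 169·L_2(x).
Expanding and collecting terms gives p(x) = -5x^2 + 2x - 1.
Evaluating at x = 10: p(10) = -481.

-481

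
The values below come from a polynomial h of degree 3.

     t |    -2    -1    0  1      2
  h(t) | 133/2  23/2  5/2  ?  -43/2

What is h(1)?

7/2

The 4 known points determine the degree-3 polynomial uniquely.
Write h(t) = at^3 + bt^2 + ct + d. Substituting each data point gives a linear system:
  -8a + 4b - 2c + d = 133/2
  -a + b - c + d = 23/2
  d = 5/2
  8a + 4b + 2c + d = -43/2
Solving the system yields a = -6, b = 5, c = 2, d = 5/2.
So h(t) = -6t³ + 5t² + 2t + 5/2.
Then h(1) = 7/2.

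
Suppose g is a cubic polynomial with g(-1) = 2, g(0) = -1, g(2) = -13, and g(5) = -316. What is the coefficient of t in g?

2

Write g(t) = at^3 + bt^2 + ct + d. Substituting each data point gives a linear system:
  -a + b - c + d = 2
  d = -1
  8a + 4b + 2c + d = -13
  125a + 25b + 5c + d = -316
Solving the system yields a = -3, b = 2, c = 2, d = -1.
So g(t) = -3t^3 + 2t^2 + 2t - 1.
The coefficient of t is 2.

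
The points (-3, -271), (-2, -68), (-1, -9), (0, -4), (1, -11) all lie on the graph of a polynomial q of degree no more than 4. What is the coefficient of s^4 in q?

Write q(s) = as^4 + bs^3 + cs^2 + ds + e. Substituting each data point gives a linear system:
  81a - 27b + 9c - 3d + e = -271
  16a - 8b + 4c - 2d + e = -68
  a - b + c - d + e = -9
  e = -4
  a + b + c + d + e = -11
Solving the system yields a = -2, b = 3, c = -4, d = -4, e = -4.
So q(s) = -2s^4 + 3s^3 - 4s^2 - 4s - 4.
The leading coefficient is -2.

-2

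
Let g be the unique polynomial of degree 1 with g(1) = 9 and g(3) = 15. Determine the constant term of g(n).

6

Write g(n) = an + b. Substituting each data point gives a linear system:
  a + b = 9
  3a + b = 15
Solving the system yields a = 3, b = 6.
So g(n) = 3n + 6.
The constant term is 6.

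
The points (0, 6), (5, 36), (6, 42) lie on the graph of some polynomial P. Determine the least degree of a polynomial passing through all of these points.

1

Divided differences on the nodes 0, 5, 6:
  order 0: 6  36  42
  order 1: 6  6
  order 2: 0
The order-1 divided differences are all 6 (nonzero) and every higher order vanishes, so the data lies on a polynomial of degree exactly 1.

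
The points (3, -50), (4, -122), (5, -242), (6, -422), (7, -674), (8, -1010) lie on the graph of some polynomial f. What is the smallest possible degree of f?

Forward differences of the values at t = 3, 4, 5, 6, 7, 8:
  f  : -50  -122  -242  -422  -674  -1010
  Δ  : -72  -120  -180  -252  -336
  Δ^2: -48  -60  -72  -84
  Δ^3: -12  -12  -12
  Δ^4: 0  0
  Δ^5: 0
The third differences are constant (-12) and nonzero, while all higher differences vanish, so the minimal degree is 3.

3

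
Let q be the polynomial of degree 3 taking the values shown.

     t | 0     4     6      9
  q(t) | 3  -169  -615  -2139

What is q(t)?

q(t) = -3t^3 + 5t + 3

Using the Lagrange interpolation formula with nodes 0, 4, 6, 9:
  L_0(t) = (t - 4)(t - 6)(t - 9) / -216
  L_1(t) = t(t - 6)(t - 9) / 40
  L_2(t) = t(t - 4)(t - 9) / -36
  L_3(t) = t(t - 4)(t - 6) / 135
Then q(t) = 3·L_0(t) - 169·L_1(t) - 615·L_2(t) - 2139·L_3(t).
Expanding and collecting terms gives q(t) = -3t³ + 5t + 3.
Check: q(6) = -615. ✓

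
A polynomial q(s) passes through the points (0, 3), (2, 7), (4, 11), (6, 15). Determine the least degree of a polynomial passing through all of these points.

1

Forward differences of the values at s = 0, 2, 4, 6:
  q  : 3  7  11  15
  Δ  : 4  4  4
  Δ^2: 0  0
  Δ^3: 0
The first differences are constant (4) and nonzero, while all higher differences vanish, so the minimal degree is 1.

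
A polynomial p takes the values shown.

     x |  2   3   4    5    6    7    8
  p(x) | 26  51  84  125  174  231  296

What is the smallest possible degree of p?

Forward differences of the values at x = 2, 3, 4, 5, 6, 7, 8:
  p  : 26  51  84  125  174  231  296
  Δ  : 25  33  41  49  57  65
  Δ^2: 8  8  8  8  8
  Δ^3: 0  0  0  0
  Δ^4: 0  0  0
  Δ^5: 0  0
  Δ^6: 0
The second differences are constant (8) and nonzero, while all higher differences vanish, so the minimal degree is 2.

2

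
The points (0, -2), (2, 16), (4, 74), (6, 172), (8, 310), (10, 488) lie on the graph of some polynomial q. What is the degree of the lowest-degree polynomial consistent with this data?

Forward differences of the values at u = 0, 2, 4, 6, 8, 10:
  q  : -2  16  74  172  310  488
  Δ  : 18  58  98  138  178
  Δ^2: 40  40  40  40
  Δ^3: 0  0  0
  Δ^4: 0  0
  Δ^5: 0
The second differences are constant (40) and nonzero, while all higher differences vanish, so the minimal degree is 2.

2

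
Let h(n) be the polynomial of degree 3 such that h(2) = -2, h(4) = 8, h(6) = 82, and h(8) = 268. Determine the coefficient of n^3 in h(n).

Write h(n) = an^3 + bn^2 + cn + d. Substituting each data point gives a linear system:
  8a + 4b + 2c + d = -2
  64a + 16b + 4c + d = 8
  216a + 36b + 6c + d = 82
  512a + 64b + 8c + d = 268
Solving the system yields a = 1, b = -4, c = 1, d = 4.
So h(n) = n³ - 4n² + n + 4.
The leading coefficient is 1.

1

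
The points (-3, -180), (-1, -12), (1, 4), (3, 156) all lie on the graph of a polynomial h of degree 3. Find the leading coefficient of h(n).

Write h(n) = an^3 + bn^2 + cn + d. Substituting each data point gives a linear system:
  -27a + 9b - 3c + d = -180
  -a + b - c + d = -12
  a + b + c + d = 4
  27a + 9b + 3c + d = 156
Solving the system yields a = 6, b = -1, c = 2, d = -3.
So h(n) = 6n^3 - n^2 + 2n - 3.
The leading coefficient is 6.

6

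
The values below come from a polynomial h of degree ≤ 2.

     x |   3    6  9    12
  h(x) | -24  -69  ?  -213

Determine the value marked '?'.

-132

The 3 known points determine the degree-2 polynomial uniquely.
Write h(x) = ax^2 + bx + c. Substituting each data point gives a linear system:
  9a + 3b + c = -24
  36a + 6b + c = -69
  144a + 12b + c = -213
Solving the system yields a = -1, b = -6, c = 3.
So h(x) = -x^2 - 6x + 3.
Then h(9) = -132.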